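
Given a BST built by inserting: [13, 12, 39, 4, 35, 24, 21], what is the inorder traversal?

Tree insertion order: [13, 12, 39, 4, 35, 24, 21]
Tree (level-order array): [13, 12, 39, 4, None, 35, None, None, None, 24, None, 21]
Inorder traversal: [4, 12, 13, 21, 24, 35, 39]


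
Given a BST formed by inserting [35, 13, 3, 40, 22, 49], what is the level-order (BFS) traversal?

Tree insertion order: [35, 13, 3, 40, 22, 49]
Tree (level-order array): [35, 13, 40, 3, 22, None, 49]
BFS from the root, enqueuing left then right child of each popped node:
  queue [35] -> pop 35, enqueue [13, 40], visited so far: [35]
  queue [13, 40] -> pop 13, enqueue [3, 22], visited so far: [35, 13]
  queue [40, 3, 22] -> pop 40, enqueue [49], visited so far: [35, 13, 40]
  queue [3, 22, 49] -> pop 3, enqueue [none], visited so far: [35, 13, 40, 3]
  queue [22, 49] -> pop 22, enqueue [none], visited so far: [35, 13, 40, 3, 22]
  queue [49] -> pop 49, enqueue [none], visited so far: [35, 13, 40, 3, 22, 49]
Result: [35, 13, 40, 3, 22, 49]


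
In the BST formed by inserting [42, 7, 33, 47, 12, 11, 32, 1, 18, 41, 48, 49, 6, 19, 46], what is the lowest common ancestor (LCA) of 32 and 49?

Tree insertion order: [42, 7, 33, 47, 12, 11, 32, 1, 18, 41, 48, 49, 6, 19, 46]
Tree (level-order array): [42, 7, 47, 1, 33, 46, 48, None, 6, 12, 41, None, None, None, 49, None, None, 11, 32, None, None, None, None, None, None, 18, None, None, 19]
In a BST, the LCA of p=32, q=49 is the first node v on the
root-to-leaf path with p <= v <= q (go left if both < v, right if both > v).
Walk from root:
  at 42: 32 <= 42 <= 49, this is the LCA
LCA = 42


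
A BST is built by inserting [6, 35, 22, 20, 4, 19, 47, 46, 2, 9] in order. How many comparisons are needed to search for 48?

Search path for 48: 6 -> 35 -> 47
Found: False
Comparisons: 3


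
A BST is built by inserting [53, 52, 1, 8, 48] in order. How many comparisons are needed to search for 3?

Search path for 3: 53 -> 52 -> 1 -> 8
Found: False
Comparisons: 4


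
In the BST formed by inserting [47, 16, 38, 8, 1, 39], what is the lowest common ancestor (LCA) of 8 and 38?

Tree insertion order: [47, 16, 38, 8, 1, 39]
Tree (level-order array): [47, 16, None, 8, 38, 1, None, None, 39]
In a BST, the LCA of p=8, q=38 is the first node v on the
root-to-leaf path with p <= v <= q (go left if both < v, right if both > v).
Walk from root:
  at 47: both 8 and 38 < 47, go left
  at 16: 8 <= 16 <= 38, this is the LCA
LCA = 16


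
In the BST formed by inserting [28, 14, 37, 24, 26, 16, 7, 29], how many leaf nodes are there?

Tree built from: [28, 14, 37, 24, 26, 16, 7, 29]
Tree (level-order array): [28, 14, 37, 7, 24, 29, None, None, None, 16, 26]
Rule: A leaf has 0 children.
Per-node child counts:
  node 28: 2 child(ren)
  node 14: 2 child(ren)
  node 7: 0 child(ren)
  node 24: 2 child(ren)
  node 16: 0 child(ren)
  node 26: 0 child(ren)
  node 37: 1 child(ren)
  node 29: 0 child(ren)
Matching nodes: [7, 16, 26, 29]
Count of leaf nodes: 4


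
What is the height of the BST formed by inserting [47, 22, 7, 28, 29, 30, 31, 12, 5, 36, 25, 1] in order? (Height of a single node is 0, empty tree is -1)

Insertion order: [47, 22, 7, 28, 29, 30, 31, 12, 5, 36, 25, 1]
Tree (level-order array): [47, 22, None, 7, 28, 5, 12, 25, 29, 1, None, None, None, None, None, None, 30, None, None, None, 31, None, 36]
Compute height bottom-up (empty subtree = -1):
  height(1) = 1 + max(-1, -1) = 0
  height(5) = 1 + max(0, -1) = 1
  height(12) = 1 + max(-1, -1) = 0
  height(7) = 1 + max(1, 0) = 2
  height(25) = 1 + max(-1, -1) = 0
  height(36) = 1 + max(-1, -1) = 0
  height(31) = 1 + max(-1, 0) = 1
  height(30) = 1 + max(-1, 1) = 2
  height(29) = 1 + max(-1, 2) = 3
  height(28) = 1 + max(0, 3) = 4
  height(22) = 1 + max(2, 4) = 5
  height(47) = 1 + max(5, -1) = 6
Height = 6


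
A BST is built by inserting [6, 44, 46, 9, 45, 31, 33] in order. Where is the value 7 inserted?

Starting tree (level order): [6, None, 44, 9, 46, None, 31, 45, None, None, 33]
Insertion path: 6 -> 44 -> 9
Result: insert 7 as left child of 9
Final tree (level order): [6, None, 44, 9, 46, 7, 31, 45, None, None, None, None, 33]


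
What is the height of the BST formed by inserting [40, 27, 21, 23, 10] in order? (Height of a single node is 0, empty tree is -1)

Insertion order: [40, 27, 21, 23, 10]
Tree (level-order array): [40, 27, None, 21, None, 10, 23]
Compute height bottom-up (empty subtree = -1):
  height(10) = 1 + max(-1, -1) = 0
  height(23) = 1 + max(-1, -1) = 0
  height(21) = 1 + max(0, 0) = 1
  height(27) = 1 + max(1, -1) = 2
  height(40) = 1 + max(2, -1) = 3
Height = 3


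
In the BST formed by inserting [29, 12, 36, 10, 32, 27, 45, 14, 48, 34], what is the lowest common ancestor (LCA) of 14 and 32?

Tree insertion order: [29, 12, 36, 10, 32, 27, 45, 14, 48, 34]
Tree (level-order array): [29, 12, 36, 10, 27, 32, 45, None, None, 14, None, None, 34, None, 48]
In a BST, the LCA of p=14, q=32 is the first node v on the
root-to-leaf path with p <= v <= q (go left if both < v, right if both > v).
Walk from root:
  at 29: 14 <= 29 <= 32, this is the LCA
LCA = 29


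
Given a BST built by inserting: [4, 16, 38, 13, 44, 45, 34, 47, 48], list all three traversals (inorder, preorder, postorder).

Tree insertion order: [4, 16, 38, 13, 44, 45, 34, 47, 48]
Tree (level-order array): [4, None, 16, 13, 38, None, None, 34, 44, None, None, None, 45, None, 47, None, 48]
Inorder (L, root, R): [4, 13, 16, 34, 38, 44, 45, 47, 48]
Preorder (root, L, R): [4, 16, 13, 38, 34, 44, 45, 47, 48]
Postorder (L, R, root): [13, 34, 48, 47, 45, 44, 38, 16, 4]


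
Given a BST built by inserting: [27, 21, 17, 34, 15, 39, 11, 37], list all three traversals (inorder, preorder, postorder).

Tree insertion order: [27, 21, 17, 34, 15, 39, 11, 37]
Tree (level-order array): [27, 21, 34, 17, None, None, 39, 15, None, 37, None, 11]
Inorder (L, root, R): [11, 15, 17, 21, 27, 34, 37, 39]
Preorder (root, L, R): [27, 21, 17, 15, 11, 34, 39, 37]
Postorder (L, R, root): [11, 15, 17, 21, 37, 39, 34, 27]


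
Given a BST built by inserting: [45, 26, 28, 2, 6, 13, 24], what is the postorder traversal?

Tree insertion order: [45, 26, 28, 2, 6, 13, 24]
Tree (level-order array): [45, 26, None, 2, 28, None, 6, None, None, None, 13, None, 24]
Postorder traversal: [24, 13, 6, 2, 28, 26, 45]


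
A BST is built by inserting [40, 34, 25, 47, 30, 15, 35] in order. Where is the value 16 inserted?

Starting tree (level order): [40, 34, 47, 25, 35, None, None, 15, 30]
Insertion path: 40 -> 34 -> 25 -> 15
Result: insert 16 as right child of 15
Final tree (level order): [40, 34, 47, 25, 35, None, None, 15, 30, None, None, None, 16]


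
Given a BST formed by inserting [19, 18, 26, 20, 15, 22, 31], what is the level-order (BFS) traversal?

Tree insertion order: [19, 18, 26, 20, 15, 22, 31]
Tree (level-order array): [19, 18, 26, 15, None, 20, 31, None, None, None, 22]
BFS from the root, enqueuing left then right child of each popped node:
  queue [19] -> pop 19, enqueue [18, 26], visited so far: [19]
  queue [18, 26] -> pop 18, enqueue [15], visited so far: [19, 18]
  queue [26, 15] -> pop 26, enqueue [20, 31], visited so far: [19, 18, 26]
  queue [15, 20, 31] -> pop 15, enqueue [none], visited so far: [19, 18, 26, 15]
  queue [20, 31] -> pop 20, enqueue [22], visited so far: [19, 18, 26, 15, 20]
  queue [31, 22] -> pop 31, enqueue [none], visited so far: [19, 18, 26, 15, 20, 31]
  queue [22] -> pop 22, enqueue [none], visited so far: [19, 18, 26, 15, 20, 31, 22]
Result: [19, 18, 26, 15, 20, 31, 22]


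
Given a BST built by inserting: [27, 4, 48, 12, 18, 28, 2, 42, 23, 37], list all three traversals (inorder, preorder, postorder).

Tree insertion order: [27, 4, 48, 12, 18, 28, 2, 42, 23, 37]
Tree (level-order array): [27, 4, 48, 2, 12, 28, None, None, None, None, 18, None, 42, None, 23, 37]
Inorder (L, root, R): [2, 4, 12, 18, 23, 27, 28, 37, 42, 48]
Preorder (root, L, R): [27, 4, 2, 12, 18, 23, 48, 28, 42, 37]
Postorder (L, R, root): [2, 23, 18, 12, 4, 37, 42, 28, 48, 27]


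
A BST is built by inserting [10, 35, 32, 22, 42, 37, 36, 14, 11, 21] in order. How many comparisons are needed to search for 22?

Search path for 22: 10 -> 35 -> 32 -> 22
Found: True
Comparisons: 4


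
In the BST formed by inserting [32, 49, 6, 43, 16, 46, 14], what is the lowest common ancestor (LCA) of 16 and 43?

Tree insertion order: [32, 49, 6, 43, 16, 46, 14]
Tree (level-order array): [32, 6, 49, None, 16, 43, None, 14, None, None, 46]
In a BST, the LCA of p=16, q=43 is the first node v on the
root-to-leaf path with p <= v <= q (go left if both < v, right if both > v).
Walk from root:
  at 32: 16 <= 32 <= 43, this is the LCA
LCA = 32


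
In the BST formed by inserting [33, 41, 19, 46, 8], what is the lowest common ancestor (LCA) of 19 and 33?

Tree insertion order: [33, 41, 19, 46, 8]
Tree (level-order array): [33, 19, 41, 8, None, None, 46]
In a BST, the LCA of p=19, q=33 is the first node v on the
root-to-leaf path with p <= v <= q (go left if both < v, right if both > v).
Walk from root:
  at 33: 19 <= 33 <= 33, this is the LCA
LCA = 33


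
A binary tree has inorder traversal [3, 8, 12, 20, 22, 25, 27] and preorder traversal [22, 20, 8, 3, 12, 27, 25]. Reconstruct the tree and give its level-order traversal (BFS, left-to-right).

Inorder:  [3, 8, 12, 20, 22, 25, 27]
Preorder: [22, 20, 8, 3, 12, 27, 25]
Algorithm: preorder visits root first, so consume preorder in order;
for each root, split the current inorder slice at that value into
left-subtree inorder and right-subtree inorder, then recurse.
Recursive splits:
  root=22; inorder splits into left=[3, 8, 12, 20], right=[25, 27]
  root=20; inorder splits into left=[3, 8, 12], right=[]
  root=8; inorder splits into left=[3], right=[12]
  root=3; inorder splits into left=[], right=[]
  root=12; inorder splits into left=[], right=[]
  root=27; inorder splits into left=[25], right=[]
  root=25; inorder splits into left=[], right=[]
Reconstructed level-order: [22, 20, 27, 8, 25, 3, 12]


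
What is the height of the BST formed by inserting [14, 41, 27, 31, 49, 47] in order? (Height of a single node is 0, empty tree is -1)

Insertion order: [14, 41, 27, 31, 49, 47]
Tree (level-order array): [14, None, 41, 27, 49, None, 31, 47]
Compute height bottom-up (empty subtree = -1):
  height(31) = 1 + max(-1, -1) = 0
  height(27) = 1 + max(-1, 0) = 1
  height(47) = 1 + max(-1, -1) = 0
  height(49) = 1 + max(0, -1) = 1
  height(41) = 1 + max(1, 1) = 2
  height(14) = 1 + max(-1, 2) = 3
Height = 3


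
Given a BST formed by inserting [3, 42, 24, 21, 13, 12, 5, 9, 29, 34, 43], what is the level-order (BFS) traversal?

Tree insertion order: [3, 42, 24, 21, 13, 12, 5, 9, 29, 34, 43]
Tree (level-order array): [3, None, 42, 24, 43, 21, 29, None, None, 13, None, None, 34, 12, None, None, None, 5, None, None, 9]
BFS from the root, enqueuing left then right child of each popped node:
  queue [3] -> pop 3, enqueue [42], visited so far: [3]
  queue [42] -> pop 42, enqueue [24, 43], visited so far: [3, 42]
  queue [24, 43] -> pop 24, enqueue [21, 29], visited so far: [3, 42, 24]
  queue [43, 21, 29] -> pop 43, enqueue [none], visited so far: [3, 42, 24, 43]
  queue [21, 29] -> pop 21, enqueue [13], visited so far: [3, 42, 24, 43, 21]
  queue [29, 13] -> pop 29, enqueue [34], visited so far: [3, 42, 24, 43, 21, 29]
  queue [13, 34] -> pop 13, enqueue [12], visited so far: [3, 42, 24, 43, 21, 29, 13]
  queue [34, 12] -> pop 34, enqueue [none], visited so far: [3, 42, 24, 43, 21, 29, 13, 34]
  queue [12] -> pop 12, enqueue [5], visited so far: [3, 42, 24, 43, 21, 29, 13, 34, 12]
  queue [5] -> pop 5, enqueue [9], visited so far: [3, 42, 24, 43, 21, 29, 13, 34, 12, 5]
  queue [9] -> pop 9, enqueue [none], visited so far: [3, 42, 24, 43, 21, 29, 13, 34, 12, 5, 9]
Result: [3, 42, 24, 43, 21, 29, 13, 34, 12, 5, 9]


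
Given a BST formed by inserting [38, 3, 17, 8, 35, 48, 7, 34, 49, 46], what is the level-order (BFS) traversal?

Tree insertion order: [38, 3, 17, 8, 35, 48, 7, 34, 49, 46]
Tree (level-order array): [38, 3, 48, None, 17, 46, 49, 8, 35, None, None, None, None, 7, None, 34]
BFS from the root, enqueuing left then right child of each popped node:
  queue [38] -> pop 38, enqueue [3, 48], visited so far: [38]
  queue [3, 48] -> pop 3, enqueue [17], visited so far: [38, 3]
  queue [48, 17] -> pop 48, enqueue [46, 49], visited so far: [38, 3, 48]
  queue [17, 46, 49] -> pop 17, enqueue [8, 35], visited so far: [38, 3, 48, 17]
  queue [46, 49, 8, 35] -> pop 46, enqueue [none], visited so far: [38, 3, 48, 17, 46]
  queue [49, 8, 35] -> pop 49, enqueue [none], visited so far: [38, 3, 48, 17, 46, 49]
  queue [8, 35] -> pop 8, enqueue [7], visited so far: [38, 3, 48, 17, 46, 49, 8]
  queue [35, 7] -> pop 35, enqueue [34], visited so far: [38, 3, 48, 17, 46, 49, 8, 35]
  queue [7, 34] -> pop 7, enqueue [none], visited so far: [38, 3, 48, 17, 46, 49, 8, 35, 7]
  queue [34] -> pop 34, enqueue [none], visited so far: [38, 3, 48, 17, 46, 49, 8, 35, 7, 34]
Result: [38, 3, 48, 17, 46, 49, 8, 35, 7, 34]


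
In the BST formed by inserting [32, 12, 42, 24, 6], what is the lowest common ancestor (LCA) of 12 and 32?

Tree insertion order: [32, 12, 42, 24, 6]
Tree (level-order array): [32, 12, 42, 6, 24]
In a BST, the LCA of p=12, q=32 is the first node v on the
root-to-leaf path with p <= v <= q (go left if both < v, right if both > v).
Walk from root:
  at 32: 12 <= 32 <= 32, this is the LCA
LCA = 32


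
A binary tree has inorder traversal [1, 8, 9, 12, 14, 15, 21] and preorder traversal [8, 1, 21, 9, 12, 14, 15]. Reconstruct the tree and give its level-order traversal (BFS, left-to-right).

Inorder:  [1, 8, 9, 12, 14, 15, 21]
Preorder: [8, 1, 21, 9, 12, 14, 15]
Algorithm: preorder visits root first, so consume preorder in order;
for each root, split the current inorder slice at that value into
left-subtree inorder and right-subtree inorder, then recurse.
Recursive splits:
  root=8; inorder splits into left=[1], right=[9, 12, 14, 15, 21]
  root=1; inorder splits into left=[], right=[]
  root=21; inorder splits into left=[9, 12, 14, 15], right=[]
  root=9; inorder splits into left=[], right=[12, 14, 15]
  root=12; inorder splits into left=[], right=[14, 15]
  root=14; inorder splits into left=[], right=[15]
  root=15; inorder splits into left=[], right=[]
Reconstructed level-order: [8, 1, 21, 9, 12, 14, 15]


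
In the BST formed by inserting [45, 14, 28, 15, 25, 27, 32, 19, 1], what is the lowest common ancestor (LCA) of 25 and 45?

Tree insertion order: [45, 14, 28, 15, 25, 27, 32, 19, 1]
Tree (level-order array): [45, 14, None, 1, 28, None, None, 15, 32, None, 25, None, None, 19, 27]
In a BST, the LCA of p=25, q=45 is the first node v on the
root-to-leaf path with p <= v <= q (go left if both < v, right if both > v).
Walk from root:
  at 45: 25 <= 45 <= 45, this is the LCA
LCA = 45


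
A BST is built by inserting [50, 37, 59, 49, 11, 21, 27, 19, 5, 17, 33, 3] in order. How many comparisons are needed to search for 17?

Search path for 17: 50 -> 37 -> 11 -> 21 -> 19 -> 17
Found: True
Comparisons: 6


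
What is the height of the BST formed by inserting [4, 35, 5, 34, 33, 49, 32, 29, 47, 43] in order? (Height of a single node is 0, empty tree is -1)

Insertion order: [4, 35, 5, 34, 33, 49, 32, 29, 47, 43]
Tree (level-order array): [4, None, 35, 5, 49, None, 34, 47, None, 33, None, 43, None, 32, None, None, None, 29]
Compute height bottom-up (empty subtree = -1):
  height(29) = 1 + max(-1, -1) = 0
  height(32) = 1 + max(0, -1) = 1
  height(33) = 1 + max(1, -1) = 2
  height(34) = 1 + max(2, -1) = 3
  height(5) = 1 + max(-1, 3) = 4
  height(43) = 1 + max(-1, -1) = 0
  height(47) = 1 + max(0, -1) = 1
  height(49) = 1 + max(1, -1) = 2
  height(35) = 1 + max(4, 2) = 5
  height(4) = 1 + max(-1, 5) = 6
Height = 6


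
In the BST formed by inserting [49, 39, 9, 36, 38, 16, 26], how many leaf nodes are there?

Tree built from: [49, 39, 9, 36, 38, 16, 26]
Tree (level-order array): [49, 39, None, 9, None, None, 36, 16, 38, None, 26]
Rule: A leaf has 0 children.
Per-node child counts:
  node 49: 1 child(ren)
  node 39: 1 child(ren)
  node 9: 1 child(ren)
  node 36: 2 child(ren)
  node 16: 1 child(ren)
  node 26: 0 child(ren)
  node 38: 0 child(ren)
Matching nodes: [26, 38]
Count of leaf nodes: 2


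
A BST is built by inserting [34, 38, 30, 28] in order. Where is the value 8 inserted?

Starting tree (level order): [34, 30, 38, 28]
Insertion path: 34 -> 30 -> 28
Result: insert 8 as left child of 28
Final tree (level order): [34, 30, 38, 28, None, None, None, 8]


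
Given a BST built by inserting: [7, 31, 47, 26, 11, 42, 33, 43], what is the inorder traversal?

Tree insertion order: [7, 31, 47, 26, 11, 42, 33, 43]
Tree (level-order array): [7, None, 31, 26, 47, 11, None, 42, None, None, None, 33, 43]
Inorder traversal: [7, 11, 26, 31, 33, 42, 43, 47]


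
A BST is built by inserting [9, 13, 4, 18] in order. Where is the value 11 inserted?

Starting tree (level order): [9, 4, 13, None, None, None, 18]
Insertion path: 9 -> 13
Result: insert 11 as left child of 13
Final tree (level order): [9, 4, 13, None, None, 11, 18]


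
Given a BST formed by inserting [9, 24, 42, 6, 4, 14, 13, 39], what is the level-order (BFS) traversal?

Tree insertion order: [9, 24, 42, 6, 4, 14, 13, 39]
Tree (level-order array): [9, 6, 24, 4, None, 14, 42, None, None, 13, None, 39]
BFS from the root, enqueuing left then right child of each popped node:
  queue [9] -> pop 9, enqueue [6, 24], visited so far: [9]
  queue [6, 24] -> pop 6, enqueue [4], visited so far: [9, 6]
  queue [24, 4] -> pop 24, enqueue [14, 42], visited so far: [9, 6, 24]
  queue [4, 14, 42] -> pop 4, enqueue [none], visited so far: [9, 6, 24, 4]
  queue [14, 42] -> pop 14, enqueue [13], visited so far: [9, 6, 24, 4, 14]
  queue [42, 13] -> pop 42, enqueue [39], visited so far: [9, 6, 24, 4, 14, 42]
  queue [13, 39] -> pop 13, enqueue [none], visited so far: [9, 6, 24, 4, 14, 42, 13]
  queue [39] -> pop 39, enqueue [none], visited so far: [9, 6, 24, 4, 14, 42, 13, 39]
Result: [9, 6, 24, 4, 14, 42, 13, 39]


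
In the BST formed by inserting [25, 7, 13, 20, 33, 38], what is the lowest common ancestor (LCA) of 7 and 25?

Tree insertion order: [25, 7, 13, 20, 33, 38]
Tree (level-order array): [25, 7, 33, None, 13, None, 38, None, 20]
In a BST, the LCA of p=7, q=25 is the first node v on the
root-to-leaf path with p <= v <= q (go left if both < v, right if both > v).
Walk from root:
  at 25: 7 <= 25 <= 25, this is the LCA
LCA = 25


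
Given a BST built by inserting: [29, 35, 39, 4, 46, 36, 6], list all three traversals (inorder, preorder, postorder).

Tree insertion order: [29, 35, 39, 4, 46, 36, 6]
Tree (level-order array): [29, 4, 35, None, 6, None, 39, None, None, 36, 46]
Inorder (L, root, R): [4, 6, 29, 35, 36, 39, 46]
Preorder (root, L, R): [29, 4, 6, 35, 39, 36, 46]
Postorder (L, R, root): [6, 4, 36, 46, 39, 35, 29]


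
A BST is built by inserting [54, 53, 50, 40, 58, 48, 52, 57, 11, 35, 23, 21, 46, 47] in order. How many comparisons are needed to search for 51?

Search path for 51: 54 -> 53 -> 50 -> 52
Found: False
Comparisons: 4


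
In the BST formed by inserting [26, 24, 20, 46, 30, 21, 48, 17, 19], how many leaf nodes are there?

Tree built from: [26, 24, 20, 46, 30, 21, 48, 17, 19]
Tree (level-order array): [26, 24, 46, 20, None, 30, 48, 17, 21, None, None, None, None, None, 19]
Rule: A leaf has 0 children.
Per-node child counts:
  node 26: 2 child(ren)
  node 24: 1 child(ren)
  node 20: 2 child(ren)
  node 17: 1 child(ren)
  node 19: 0 child(ren)
  node 21: 0 child(ren)
  node 46: 2 child(ren)
  node 30: 0 child(ren)
  node 48: 0 child(ren)
Matching nodes: [19, 21, 30, 48]
Count of leaf nodes: 4


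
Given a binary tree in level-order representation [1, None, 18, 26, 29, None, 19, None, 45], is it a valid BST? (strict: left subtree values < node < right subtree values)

Level-order array: [1, None, 18, 26, 29, None, 19, None, 45]
Validate using subtree bounds (lo, hi): at each node, require lo < value < hi,
then recurse left with hi=value and right with lo=value.
Preorder trace (stopping at first violation):
  at node 1 with bounds (-inf, +inf): OK
  at node 18 with bounds (1, +inf): OK
  at node 26 with bounds (1, 18): VIOLATION
Node 26 violates its bound: not (1 < 26 < 18).
Result: Not a valid BST


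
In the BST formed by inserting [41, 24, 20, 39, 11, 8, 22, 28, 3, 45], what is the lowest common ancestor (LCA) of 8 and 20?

Tree insertion order: [41, 24, 20, 39, 11, 8, 22, 28, 3, 45]
Tree (level-order array): [41, 24, 45, 20, 39, None, None, 11, 22, 28, None, 8, None, None, None, None, None, 3]
In a BST, the LCA of p=8, q=20 is the first node v on the
root-to-leaf path with p <= v <= q (go left if both < v, right if both > v).
Walk from root:
  at 41: both 8 and 20 < 41, go left
  at 24: both 8 and 20 < 24, go left
  at 20: 8 <= 20 <= 20, this is the LCA
LCA = 20


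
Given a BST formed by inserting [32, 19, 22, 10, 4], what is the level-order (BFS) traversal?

Tree insertion order: [32, 19, 22, 10, 4]
Tree (level-order array): [32, 19, None, 10, 22, 4]
BFS from the root, enqueuing left then right child of each popped node:
  queue [32] -> pop 32, enqueue [19], visited so far: [32]
  queue [19] -> pop 19, enqueue [10, 22], visited so far: [32, 19]
  queue [10, 22] -> pop 10, enqueue [4], visited so far: [32, 19, 10]
  queue [22, 4] -> pop 22, enqueue [none], visited so far: [32, 19, 10, 22]
  queue [4] -> pop 4, enqueue [none], visited so far: [32, 19, 10, 22, 4]
Result: [32, 19, 10, 22, 4]


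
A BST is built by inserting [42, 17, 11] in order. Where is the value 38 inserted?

Starting tree (level order): [42, 17, None, 11]
Insertion path: 42 -> 17
Result: insert 38 as right child of 17
Final tree (level order): [42, 17, None, 11, 38]


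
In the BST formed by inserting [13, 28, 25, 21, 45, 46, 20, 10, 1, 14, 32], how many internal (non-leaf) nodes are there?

Tree built from: [13, 28, 25, 21, 45, 46, 20, 10, 1, 14, 32]
Tree (level-order array): [13, 10, 28, 1, None, 25, 45, None, None, 21, None, 32, 46, 20, None, None, None, None, None, 14]
Rule: An internal node has at least one child.
Per-node child counts:
  node 13: 2 child(ren)
  node 10: 1 child(ren)
  node 1: 0 child(ren)
  node 28: 2 child(ren)
  node 25: 1 child(ren)
  node 21: 1 child(ren)
  node 20: 1 child(ren)
  node 14: 0 child(ren)
  node 45: 2 child(ren)
  node 32: 0 child(ren)
  node 46: 0 child(ren)
Matching nodes: [13, 10, 28, 25, 21, 20, 45]
Count of internal (non-leaf) nodes: 7


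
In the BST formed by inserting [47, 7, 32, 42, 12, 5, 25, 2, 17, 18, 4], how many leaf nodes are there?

Tree built from: [47, 7, 32, 42, 12, 5, 25, 2, 17, 18, 4]
Tree (level-order array): [47, 7, None, 5, 32, 2, None, 12, 42, None, 4, None, 25, None, None, None, None, 17, None, None, 18]
Rule: A leaf has 0 children.
Per-node child counts:
  node 47: 1 child(ren)
  node 7: 2 child(ren)
  node 5: 1 child(ren)
  node 2: 1 child(ren)
  node 4: 0 child(ren)
  node 32: 2 child(ren)
  node 12: 1 child(ren)
  node 25: 1 child(ren)
  node 17: 1 child(ren)
  node 18: 0 child(ren)
  node 42: 0 child(ren)
Matching nodes: [4, 18, 42]
Count of leaf nodes: 3


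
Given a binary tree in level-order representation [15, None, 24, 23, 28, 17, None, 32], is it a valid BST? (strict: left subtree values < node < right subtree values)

Level-order array: [15, None, 24, 23, 28, 17, None, 32]
Validate using subtree bounds (lo, hi): at each node, require lo < value < hi,
then recurse left with hi=value and right with lo=value.
Preorder trace (stopping at first violation):
  at node 15 with bounds (-inf, +inf): OK
  at node 24 with bounds (15, +inf): OK
  at node 23 with bounds (15, 24): OK
  at node 17 with bounds (15, 23): OK
  at node 28 with bounds (24, +inf): OK
  at node 32 with bounds (24, 28): VIOLATION
Node 32 violates its bound: not (24 < 32 < 28).
Result: Not a valid BST


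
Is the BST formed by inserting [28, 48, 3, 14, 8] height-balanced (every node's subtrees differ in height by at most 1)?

Tree (level-order array): [28, 3, 48, None, 14, None, None, 8]
Definition: a tree is height-balanced if, at every node, |h(left) - h(right)| <= 1 (empty subtree has height -1).
Bottom-up per-node check:
  node 8: h_left=-1, h_right=-1, diff=0 [OK], height=0
  node 14: h_left=0, h_right=-1, diff=1 [OK], height=1
  node 3: h_left=-1, h_right=1, diff=2 [FAIL (|-1-1|=2 > 1)], height=2
  node 48: h_left=-1, h_right=-1, diff=0 [OK], height=0
  node 28: h_left=2, h_right=0, diff=2 [FAIL (|2-0|=2 > 1)], height=3
Node 3 violates the condition: |-1 - 1| = 2 > 1.
Result: Not balanced


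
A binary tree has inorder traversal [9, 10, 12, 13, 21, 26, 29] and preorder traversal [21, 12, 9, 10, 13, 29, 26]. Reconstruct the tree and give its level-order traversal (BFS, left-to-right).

Inorder:  [9, 10, 12, 13, 21, 26, 29]
Preorder: [21, 12, 9, 10, 13, 29, 26]
Algorithm: preorder visits root first, so consume preorder in order;
for each root, split the current inorder slice at that value into
left-subtree inorder and right-subtree inorder, then recurse.
Recursive splits:
  root=21; inorder splits into left=[9, 10, 12, 13], right=[26, 29]
  root=12; inorder splits into left=[9, 10], right=[13]
  root=9; inorder splits into left=[], right=[10]
  root=10; inorder splits into left=[], right=[]
  root=13; inorder splits into left=[], right=[]
  root=29; inorder splits into left=[26], right=[]
  root=26; inorder splits into left=[], right=[]
Reconstructed level-order: [21, 12, 29, 9, 13, 26, 10]


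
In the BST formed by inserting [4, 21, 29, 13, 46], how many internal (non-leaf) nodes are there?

Tree built from: [4, 21, 29, 13, 46]
Tree (level-order array): [4, None, 21, 13, 29, None, None, None, 46]
Rule: An internal node has at least one child.
Per-node child counts:
  node 4: 1 child(ren)
  node 21: 2 child(ren)
  node 13: 0 child(ren)
  node 29: 1 child(ren)
  node 46: 0 child(ren)
Matching nodes: [4, 21, 29]
Count of internal (non-leaf) nodes: 3


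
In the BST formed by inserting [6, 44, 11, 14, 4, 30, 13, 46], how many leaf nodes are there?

Tree built from: [6, 44, 11, 14, 4, 30, 13, 46]
Tree (level-order array): [6, 4, 44, None, None, 11, 46, None, 14, None, None, 13, 30]
Rule: A leaf has 0 children.
Per-node child counts:
  node 6: 2 child(ren)
  node 4: 0 child(ren)
  node 44: 2 child(ren)
  node 11: 1 child(ren)
  node 14: 2 child(ren)
  node 13: 0 child(ren)
  node 30: 0 child(ren)
  node 46: 0 child(ren)
Matching nodes: [4, 13, 30, 46]
Count of leaf nodes: 4


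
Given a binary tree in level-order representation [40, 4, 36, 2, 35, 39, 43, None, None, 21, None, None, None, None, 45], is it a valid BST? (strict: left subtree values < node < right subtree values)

Level-order array: [40, 4, 36, 2, 35, 39, 43, None, None, 21, None, None, None, None, 45]
Validate using subtree bounds (lo, hi): at each node, require lo < value < hi,
then recurse left with hi=value and right with lo=value.
Preorder trace (stopping at first violation):
  at node 40 with bounds (-inf, +inf): OK
  at node 4 with bounds (-inf, 40): OK
  at node 2 with bounds (-inf, 4): OK
  at node 35 with bounds (4, 40): OK
  at node 21 with bounds (4, 35): OK
  at node 36 with bounds (40, +inf): VIOLATION
Node 36 violates its bound: not (40 < 36 < +inf).
Result: Not a valid BST


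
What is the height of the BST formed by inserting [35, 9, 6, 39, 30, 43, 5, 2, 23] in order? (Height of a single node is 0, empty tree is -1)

Insertion order: [35, 9, 6, 39, 30, 43, 5, 2, 23]
Tree (level-order array): [35, 9, 39, 6, 30, None, 43, 5, None, 23, None, None, None, 2]
Compute height bottom-up (empty subtree = -1):
  height(2) = 1 + max(-1, -1) = 0
  height(5) = 1 + max(0, -1) = 1
  height(6) = 1 + max(1, -1) = 2
  height(23) = 1 + max(-1, -1) = 0
  height(30) = 1 + max(0, -1) = 1
  height(9) = 1 + max(2, 1) = 3
  height(43) = 1 + max(-1, -1) = 0
  height(39) = 1 + max(-1, 0) = 1
  height(35) = 1 + max(3, 1) = 4
Height = 4


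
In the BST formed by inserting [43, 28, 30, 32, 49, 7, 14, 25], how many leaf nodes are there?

Tree built from: [43, 28, 30, 32, 49, 7, 14, 25]
Tree (level-order array): [43, 28, 49, 7, 30, None, None, None, 14, None, 32, None, 25]
Rule: A leaf has 0 children.
Per-node child counts:
  node 43: 2 child(ren)
  node 28: 2 child(ren)
  node 7: 1 child(ren)
  node 14: 1 child(ren)
  node 25: 0 child(ren)
  node 30: 1 child(ren)
  node 32: 0 child(ren)
  node 49: 0 child(ren)
Matching nodes: [25, 32, 49]
Count of leaf nodes: 3


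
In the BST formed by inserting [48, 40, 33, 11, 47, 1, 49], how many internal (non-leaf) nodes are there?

Tree built from: [48, 40, 33, 11, 47, 1, 49]
Tree (level-order array): [48, 40, 49, 33, 47, None, None, 11, None, None, None, 1]
Rule: An internal node has at least one child.
Per-node child counts:
  node 48: 2 child(ren)
  node 40: 2 child(ren)
  node 33: 1 child(ren)
  node 11: 1 child(ren)
  node 1: 0 child(ren)
  node 47: 0 child(ren)
  node 49: 0 child(ren)
Matching nodes: [48, 40, 33, 11]
Count of internal (non-leaf) nodes: 4


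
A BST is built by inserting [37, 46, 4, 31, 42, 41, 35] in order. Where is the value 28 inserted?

Starting tree (level order): [37, 4, 46, None, 31, 42, None, None, 35, 41]
Insertion path: 37 -> 4 -> 31
Result: insert 28 as left child of 31
Final tree (level order): [37, 4, 46, None, 31, 42, None, 28, 35, 41]


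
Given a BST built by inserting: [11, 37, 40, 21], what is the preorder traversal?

Tree insertion order: [11, 37, 40, 21]
Tree (level-order array): [11, None, 37, 21, 40]
Preorder traversal: [11, 37, 21, 40]


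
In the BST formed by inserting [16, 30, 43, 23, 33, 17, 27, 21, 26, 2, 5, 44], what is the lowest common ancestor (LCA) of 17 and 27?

Tree insertion order: [16, 30, 43, 23, 33, 17, 27, 21, 26, 2, 5, 44]
Tree (level-order array): [16, 2, 30, None, 5, 23, 43, None, None, 17, 27, 33, 44, None, 21, 26]
In a BST, the LCA of p=17, q=27 is the first node v on the
root-to-leaf path with p <= v <= q (go left if both < v, right if both > v).
Walk from root:
  at 16: both 17 and 27 > 16, go right
  at 30: both 17 and 27 < 30, go left
  at 23: 17 <= 23 <= 27, this is the LCA
LCA = 23


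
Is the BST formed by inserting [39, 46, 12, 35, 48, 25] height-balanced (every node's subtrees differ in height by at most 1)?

Tree (level-order array): [39, 12, 46, None, 35, None, 48, 25]
Definition: a tree is height-balanced if, at every node, |h(left) - h(right)| <= 1 (empty subtree has height -1).
Bottom-up per-node check:
  node 25: h_left=-1, h_right=-1, diff=0 [OK], height=0
  node 35: h_left=0, h_right=-1, diff=1 [OK], height=1
  node 12: h_left=-1, h_right=1, diff=2 [FAIL (|-1-1|=2 > 1)], height=2
  node 48: h_left=-1, h_right=-1, diff=0 [OK], height=0
  node 46: h_left=-1, h_right=0, diff=1 [OK], height=1
  node 39: h_left=2, h_right=1, diff=1 [OK], height=3
Node 12 violates the condition: |-1 - 1| = 2 > 1.
Result: Not balanced


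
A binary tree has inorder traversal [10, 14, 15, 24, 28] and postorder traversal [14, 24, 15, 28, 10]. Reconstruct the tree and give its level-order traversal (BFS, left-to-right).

Inorder:   [10, 14, 15, 24, 28]
Postorder: [14, 24, 15, 28, 10]
Algorithm: postorder visits root last, so walk postorder right-to-left;
each value is the root of the current inorder slice — split it at that
value, recurse on the right subtree first, then the left.
Recursive splits:
  root=10; inorder splits into left=[], right=[14, 15, 24, 28]
  root=28; inorder splits into left=[14, 15, 24], right=[]
  root=15; inorder splits into left=[14], right=[24]
  root=24; inorder splits into left=[], right=[]
  root=14; inorder splits into left=[], right=[]
Reconstructed level-order: [10, 28, 15, 14, 24]


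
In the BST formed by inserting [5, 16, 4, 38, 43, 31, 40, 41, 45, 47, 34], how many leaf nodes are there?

Tree built from: [5, 16, 4, 38, 43, 31, 40, 41, 45, 47, 34]
Tree (level-order array): [5, 4, 16, None, None, None, 38, 31, 43, None, 34, 40, 45, None, None, None, 41, None, 47]
Rule: A leaf has 0 children.
Per-node child counts:
  node 5: 2 child(ren)
  node 4: 0 child(ren)
  node 16: 1 child(ren)
  node 38: 2 child(ren)
  node 31: 1 child(ren)
  node 34: 0 child(ren)
  node 43: 2 child(ren)
  node 40: 1 child(ren)
  node 41: 0 child(ren)
  node 45: 1 child(ren)
  node 47: 0 child(ren)
Matching nodes: [4, 34, 41, 47]
Count of leaf nodes: 4


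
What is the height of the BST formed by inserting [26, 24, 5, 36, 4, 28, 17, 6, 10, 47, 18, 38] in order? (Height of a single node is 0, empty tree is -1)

Insertion order: [26, 24, 5, 36, 4, 28, 17, 6, 10, 47, 18, 38]
Tree (level-order array): [26, 24, 36, 5, None, 28, 47, 4, 17, None, None, 38, None, None, None, 6, 18, None, None, None, 10]
Compute height bottom-up (empty subtree = -1):
  height(4) = 1 + max(-1, -1) = 0
  height(10) = 1 + max(-1, -1) = 0
  height(6) = 1 + max(-1, 0) = 1
  height(18) = 1 + max(-1, -1) = 0
  height(17) = 1 + max(1, 0) = 2
  height(5) = 1 + max(0, 2) = 3
  height(24) = 1 + max(3, -1) = 4
  height(28) = 1 + max(-1, -1) = 0
  height(38) = 1 + max(-1, -1) = 0
  height(47) = 1 + max(0, -1) = 1
  height(36) = 1 + max(0, 1) = 2
  height(26) = 1 + max(4, 2) = 5
Height = 5


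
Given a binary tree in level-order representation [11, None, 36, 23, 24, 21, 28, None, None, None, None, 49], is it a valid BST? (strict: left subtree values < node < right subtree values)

Level-order array: [11, None, 36, 23, 24, 21, 28, None, None, None, None, 49]
Validate using subtree bounds (lo, hi): at each node, require lo < value < hi,
then recurse left with hi=value and right with lo=value.
Preorder trace (stopping at first violation):
  at node 11 with bounds (-inf, +inf): OK
  at node 36 with bounds (11, +inf): OK
  at node 23 with bounds (11, 36): OK
  at node 21 with bounds (11, 23): OK
  at node 28 with bounds (23, 36): OK
  at node 49 with bounds (23, 28): VIOLATION
Node 49 violates its bound: not (23 < 49 < 28).
Result: Not a valid BST


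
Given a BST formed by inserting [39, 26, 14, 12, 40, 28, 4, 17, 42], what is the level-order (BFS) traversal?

Tree insertion order: [39, 26, 14, 12, 40, 28, 4, 17, 42]
Tree (level-order array): [39, 26, 40, 14, 28, None, 42, 12, 17, None, None, None, None, 4]
BFS from the root, enqueuing left then right child of each popped node:
  queue [39] -> pop 39, enqueue [26, 40], visited so far: [39]
  queue [26, 40] -> pop 26, enqueue [14, 28], visited so far: [39, 26]
  queue [40, 14, 28] -> pop 40, enqueue [42], visited so far: [39, 26, 40]
  queue [14, 28, 42] -> pop 14, enqueue [12, 17], visited so far: [39, 26, 40, 14]
  queue [28, 42, 12, 17] -> pop 28, enqueue [none], visited so far: [39, 26, 40, 14, 28]
  queue [42, 12, 17] -> pop 42, enqueue [none], visited so far: [39, 26, 40, 14, 28, 42]
  queue [12, 17] -> pop 12, enqueue [4], visited so far: [39, 26, 40, 14, 28, 42, 12]
  queue [17, 4] -> pop 17, enqueue [none], visited so far: [39, 26, 40, 14, 28, 42, 12, 17]
  queue [4] -> pop 4, enqueue [none], visited so far: [39, 26, 40, 14, 28, 42, 12, 17, 4]
Result: [39, 26, 40, 14, 28, 42, 12, 17, 4]


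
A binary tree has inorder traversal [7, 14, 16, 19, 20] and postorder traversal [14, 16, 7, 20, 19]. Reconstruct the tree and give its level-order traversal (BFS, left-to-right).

Inorder:   [7, 14, 16, 19, 20]
Postorder: [14, 16, 7, 20, 19]
Algorithm: postorder visits root last, so walk postorder right-to-left;
each value is the root of the current inorder slice — split it at that
value, recurse on the right subtree first, then the left.
Recursive splits:
  root=19; inorder splits into left=[7, 14, 16], right=[20]
  root=20; inorder splits into left=[], right=[]
  root=7; inorder splits into left=[], right=[14, 16]
  root=16; inorder splits into left=[14], right=[]
  root=14; inorder splits into left=[], right=[]
Reconstructed level-order: [19, 7, 20, 16, 14]


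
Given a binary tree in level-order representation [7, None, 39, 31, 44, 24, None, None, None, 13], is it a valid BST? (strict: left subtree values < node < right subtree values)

Level-order array: [7, None, 39, 31, 44, 24, None, None, None, 13]
Validate using subtree bounds (lo, hi): at each node, require lo < value < hi,
then recurse left with hi=value and right with lo=value.
Preorder trace (stopping at first violation):
  at node 7 with bounds (-inf, +inf): OK
  at node 39 with bounds (7, +inf): OK
  at node 31 with bounds (7, 39): OK
  at node 24 with bounds (7, 31): OK
  at node 13 with bounds (7, 24): OK
  at node 44 with bounds (39, +inf): OK
No violation found at any node.
Result: Valid BST


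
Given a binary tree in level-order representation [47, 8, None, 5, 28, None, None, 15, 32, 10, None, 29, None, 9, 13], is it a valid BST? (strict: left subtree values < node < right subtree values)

Level-order array: [47, 8, None, 5, 28, None, None, 15, 32, 10, None, 29, None, 9, 13]
Validate using subtree bounds (lo, hi): at each node, require lo < value < hi,
then recurse left with hi=value and right with lo=value.
Preorder trace (stopping at first violation):
  at node 47 with bounds (-inf, +inf): OK
  at node 8 with bounds (-inf, 47): OK
  at node 5 with bounds (-inf, 8): OK
  at node 28 with bounds (8, 47): OK
  at node 15 with bounds (8, 28): OK
  at node 10 with bounds (8, 15): OK
  at node 9 with bounds (8, 10): OK
  at node 13 with bounds (10, 15): OK
  at node 32 with bounds (28, 47): OK
  at node 29 with bounds (28, 32): OK
No violation found at any node.
Result: Valid BST


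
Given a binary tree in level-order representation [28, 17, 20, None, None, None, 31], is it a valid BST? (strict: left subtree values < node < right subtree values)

Level-order array: [28, 17, 20, None, None, None, 31]
Validate using subtree bounds (lo, hi): at each node, require lo < value < hi,
then recurse left with hi=value and right with lo=value.
Preorder trace (stopping at first violation):
  at node 28 with bounds (-inf, +inf): OK
  at node 17 with bounds (-inf, 28): OK
  at node 20 with bounds (28, +inf): VIOLATION
Node 20 violates its bound: not (28 < 20 < +inf).
Result: Not a valid BST


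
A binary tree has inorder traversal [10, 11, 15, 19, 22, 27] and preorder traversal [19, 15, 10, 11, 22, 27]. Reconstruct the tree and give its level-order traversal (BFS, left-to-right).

Inorder:  [10, 11, 15, 19, 22, 27]
Preorder: [19, 15, 10, 11, 22, 27]
Algorithm: preorder visits root first, so consume preorder in order;
for each root, split the current inorder slice at that value into
left-subtree inorder and right-subtree inorder, then recurse.
Recursive splits:
  root=19; inorder splits into left=[10, 11, 15], right=[22, 27]
  root=15; inorder splits into left=[10, 11], right=[]
  root=10; inorder splits into left=[], right=[11]
  root=11; inorder splits into left=[], right=[]
  root=22; inorder splits into left=[], right=[27]
  root=27; inorder splits into left=[], right=[]
Reconstructed level-order: [19, 15, 22, 10, 27, 11]


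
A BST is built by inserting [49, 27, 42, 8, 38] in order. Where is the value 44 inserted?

Starting tree (level order): [49, 27, None, 8, 42, None, None, 38]
Insertion path: 49 -> 27 -> 42
Result: insert 44 as right child of 42
Final tree (level order): [49, 27, None, 8, 42, None, None, 38, 44]


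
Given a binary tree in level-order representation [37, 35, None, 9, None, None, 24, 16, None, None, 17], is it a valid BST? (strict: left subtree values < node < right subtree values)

Level-order array: [37, 35, None, 9, None, None, 24, 16, None, None, 17]
Validate using subtree bounds (lo, hi): at each node, require lo < value < hi,
then recurse left with hi=value and right with lo=value.
Preorder trace (stopping at first violation):
  at node 37 with bounds (-inf, +inf): OK
  at node 35 with bounds (-inf, 37): OK
  at node 9 with bounds (-inf, 35): OK
  at node 24 with bounds (9, 35): OK
  at node 16 with bounds (9, 24): OK
  at node 17 with bounds (16, 24): OK
No violation found at any node.
Result: Valid BST


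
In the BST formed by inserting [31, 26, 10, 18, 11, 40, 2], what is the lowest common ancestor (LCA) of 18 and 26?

Tree insertion order: [31, 26, 10, 18, 11, 40, 2]
Tree (level-order array): [31, 26, 40, 10, None, None, None, 2, 18, None, None, 11]
In a BST, the LCA of p=18, q=26 is the first node v on the
root-to-leaf path with p <= v <= q (go left if both < v, right if both > v).
Walk from root:
  at 31: both 18 and 26 < 31, go left
  at 26: 18 <= 26 <= 26, this is the LCA
LCA = 26
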